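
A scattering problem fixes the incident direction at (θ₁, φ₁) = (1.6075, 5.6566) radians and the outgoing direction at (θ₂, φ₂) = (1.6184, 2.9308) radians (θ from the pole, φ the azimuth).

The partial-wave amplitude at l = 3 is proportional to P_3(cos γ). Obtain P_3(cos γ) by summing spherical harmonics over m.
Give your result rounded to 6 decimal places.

Term-by-term m-sum for l=3 (normalisation 4π/7 = 1.795196):
  m=-3: Y*=(-0.126608, -0.396666)  Y=(-0.335400, -0.245769)  product (-0.055024, 0.164158)
  m=-2: Y*=(-0.011697, 0.035578)  Y=(-0.044273, -0.019855)  product (0.001224, -0.001343)
  m=-1: Y*=(-0.259849, 0.188104)  Y=(0.312095, 0.066779)  product (-0.093659, 0.041354)
  m=+0: Y*=(0.040989, -0.000000)  Y=(0.053073, 0.000000)  product (0.002175, 0.000000)
  m=+1: Y*=(0.259849, 0.188104)  Y=(-0.312095, 0.066779)  product (-0.093659, -0.041354)
  m=+2: Y*=(-0.011697, -0.035578)  Y=(-0.044273, 0.019855)  product (0.001224, 0.001343)
  m=+3: Y*=(0.126608, -0.396666)  Y=(0.335400, -0.245769)  product (-0.055024, -0.164158)
Accumulated sum (-0.292742, 0.000000); after 4π/(2l+1) scaling, (-0.525529, 0.000000) ⇒ P_3 = -0.525529

-0.525529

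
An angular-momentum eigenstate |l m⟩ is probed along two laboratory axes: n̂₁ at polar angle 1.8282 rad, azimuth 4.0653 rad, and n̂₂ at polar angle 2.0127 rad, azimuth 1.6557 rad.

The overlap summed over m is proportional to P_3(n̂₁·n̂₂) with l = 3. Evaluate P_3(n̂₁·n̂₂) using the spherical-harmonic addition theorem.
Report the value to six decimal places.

Term-by-term m-sum for l=3 (normalisation 4π/7 = 1.795196):
  term(m=-3) = 0.06805 + 0.09429j   from Y*(Ω₁)=0.35173 - 0.13661j, Y(Ω₂)=0.07765 + 0.29822j
  term(m=-2) = 0.00926 - 0.08640j   from Y*(Ω₁)=0.06645 - 0.23406j, Y(Ω₂)=0.35199 - 0.06035j
  term(m=-1) = -0.00393 + 0.00353j   from Y*(Ω₁)=0.12736 + 0.16855j, Y(Ω₂)=0.00212 + 0.02490j
  term(m=+0) = 0.08461 + 0.00000j   from Y*(Ω₁)=0.25422 + 0.00000j, Y(Ω₂)=0.33284 + 0.00000j
  term(m=+1) = -0.00393 - 0.00353j   from Y*(Ω₁)=-0.12736 + 0.16855j, Y(Ω₂)=-0.00212 + 0.02490j
  term(m=+2) = 0.00926 + 0.08640j   from Y*(Ω₁)=0.06645 + 0.23406j, Y(Ω₂)=0.35199 + 0.06035j
  term(m=+3) = 0.06805 - 0.09429j   from Y*(Ω₁)=-0.35173 - 0.13661j, Y(Ω₂)=-0.07765 + 0.29822j
Total Σ_m = 0.23139 + 0.00000j. Multiply by 1.795196: 0.41539 + 0.00000j. P_3(cos γ) = 0.415393

0.415393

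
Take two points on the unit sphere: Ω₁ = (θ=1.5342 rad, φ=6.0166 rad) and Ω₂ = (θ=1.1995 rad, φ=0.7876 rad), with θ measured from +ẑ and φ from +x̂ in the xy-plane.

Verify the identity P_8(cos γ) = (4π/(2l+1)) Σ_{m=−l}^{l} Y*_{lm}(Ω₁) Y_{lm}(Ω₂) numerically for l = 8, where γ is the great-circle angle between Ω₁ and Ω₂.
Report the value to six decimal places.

-0.143281

Addition theorem: P_8(cos γ) = (4π/17) Σ_m Y*_{lm}(Ω₁) Y_{lm}(Ω₂), m = −8…8:
  [-8]  conj(Y_{8,-8})(Ω₁) = -0.273144-0.433852i ; Y_{8,-8}(Ω₂) = +0.293021-0.005162i ; Δ = -0.082277-0.125718i
  [-7]  conj(Y_{8,-7})(Ω₁) = -0.021851-0.071832i ; Y_{8,-7}(Ω₂) = +0.327679+0.317731i ; Δ = +0.015663-0.030480i
  [-6]  conj(Y_{8,-6})(Ω₁) = +0.010548+0.367227i ; Y_{8,-6}(Ω₂) = +0.003173+0.240194i ; Δ = -0.088172+0.003699i
  [-5]  conj(Y_{8,-5})(Ω₁) = -0.020821+0.085873i ; Y_{8,-5}(Ω₂) = +0.148646-0.151955i ; Δ = +0.009954+0.015929i
  [-4]  conj(Y_{8,-4})(Ω₁) = +0.157412-0.285115i ; Y_{8,-4}(Ω₂) = +0.330647-0.002912i ; Δ = +0.051218-0.094731i
  [-3]  conj(Y_{8,-3})(Ω₁) = +0.065908-0.067828i ; Y_{8,-3}(Ω₂) = -0.046212-0.045605i ; Δ = -0.006139+0.000129i
  [-2]  conj(Y_{8,-2})(Ω₁) = -0.265223+0.156530i ; Y_{8,-2}(Ω₂) = -0.001471-0.333938i ; Δ = +0.052661+0.088338i
  [-1]  conj(Y_{8,-1})(Ω₁) = -0.093790+0.025613i ; Y_{8,-1}(Ω₂) = -0.000622+0.000624i ; Δ = +0.000042-0.000074i
  [+0]  conj(Y_{8,0})(Ω₁) = +0.302822-0.000000i ; Y_{8,0}(Ω₂) = -0.329352+0.000000i ; Δ = -0.099735+0.000000i
  [+1]  conj(Y_{8,1})(Ω₁) = +0.093790+0.025613i ; Y_{8,1}(Ω₂) = +0.000622+0.000624i ; Δ = +0.000042+0.000074i
  [+2]  conj(Y_{8,2})(Ω₁) = -0.265223-0.156530i ; Y_{8,2}(Ω₂) = -0.001471+0.333938i ; Δ = +0.052661-0.088338i
  [+3]  conj(Y_{8,3})(Ω₁) = -0.065908-0.067828i ; Y_{8,3}(Ω₂) = +0.046212-0.045605i ; Δ = -0.006139-0.000129i
  [+4]  conj(Y_{8,4})(Ω₁) = +0.157412+0.285115i ; Y_{8,4}(Ω₂) = +0.330647+0.002912i ; Δ = +0.051218+0.094731i
  [+5]  conj(Y_{8,5})(Ω₁) = +0.020821+0.085873i ; Y_{8,5}(Ω₂) = -0.148646-0.151955i ; Δ = +0.009954-0.015929i
  [+6]  conj(Y_{8,6})(Ω₁) = +0.010548-0.367227i ; Y_{8,6}(Ω₂) = +0.003173-0.240194i ; Δ = -0.088172-0.003699i
  [+7]  conj(Y_{8,7})(Ω₁) = +0.021851-0.071832i ; Y_{8,7}(Ω₂) = -0.327679+0.317731i ; Δ = +0.015663+0.030480i
  [+8]  conj(Y_{8,8})(Ω₁) = -0.273144+0.433852i ; Y_{8,8}(Ω₂) = +0.293021+0.005162i ; Δ = -0.082277+0.125718i
Σ over m = -0.193833+0.000000i; ×(4π/17) → -0.143281+0.000000i. Real part: -0.143281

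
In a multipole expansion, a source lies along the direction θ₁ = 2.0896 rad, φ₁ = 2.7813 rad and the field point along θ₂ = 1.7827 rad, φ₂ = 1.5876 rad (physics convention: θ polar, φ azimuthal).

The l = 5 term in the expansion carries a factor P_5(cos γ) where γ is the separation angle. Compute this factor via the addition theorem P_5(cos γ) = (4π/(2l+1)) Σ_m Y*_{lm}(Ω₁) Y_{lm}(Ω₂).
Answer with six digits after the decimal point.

0.246839

Expand P_5 via completeness: Σ_{m} conj(Y_{5,m}) at Ω₁ times Y_{5,m} at Ω₂ —
  term(m=-5) = 0.09035 - 0.02941j   from Y*(Ω₁)=0.05241 + 0.22316j, Y(Ω₂)=-0.03478 - 0.41303j
  term(m=-4) = 0.00728 - 0.11649j   from Y*(Ω₁)=-0.05350 + 0.41042j, Y(Ω₂)=-0.28135 + 0.01894j
  term(m=-3) = 0.04838 + 0.02275j   from Y*(Ω₁)=-0.12929 + 0.24244j, Y(Ω₂)=-0.00980 - 0.19431j
  term(m=-2) = -0.03581 + 0.03365j   from Y*(Ω₁)=0.12497 - 0.10973j, Y(Ω₂)=-0.29530 + 0.00993j
  term(m=-1) = -0.01586 - 0.04005j   from Y*(Ω₁)=0.30521 - 0.11499j, Y(Ω₂)=-0.00222 - 0.13205j
  term(m=+0) = 0.02741 + 0.00000j   from Y*(Ω₁)=-0.09267 + 0.00000j, Y(Ω₂)=-0.29583 + 0.00000j
  term(m=+1) = -0.01586 + 0.04005j   from Y*(Ω₁)=-0.30521 - 0.11499j, Y(Ω₂)=0.00222 - 0.13205j
  term(m=+2) = -0.03581 - 0.03365j   from Y*(Ω₁)=0.12497 + 0.10973j, Y(Ω₂)=-0.29530 - 0.00993j
  term(m=+3) = 0.04838 - 0.02275j   from Y*(Ω₁)=0.12929 + 0.24244j, Y(Ω₂)=0.00980 - 0.19431j
  term(m=+4) = 0.00728 + 0.11649j   from Y*(Ω₁)=-0.05350 - 0.41042j, Y(Ω₂)=-0.28135 - 0.01894j
  term(m=+5) = 0.09035 + 0.02941j   from Y*(Ω₁)=-0.05241 + 0.22316j, Y(Ω₂)=0.03478 - 0.41303j
Total Σ_m = 0.21607 - 0.00000j. Multiply by 1.142397: 0.24684 - 0.00000j. P_5(cos γ) = 0.246839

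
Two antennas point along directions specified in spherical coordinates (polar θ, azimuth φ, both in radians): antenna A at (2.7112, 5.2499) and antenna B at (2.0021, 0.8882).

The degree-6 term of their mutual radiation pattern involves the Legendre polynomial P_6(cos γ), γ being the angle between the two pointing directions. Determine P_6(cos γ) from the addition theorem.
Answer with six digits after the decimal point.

0.023678

Summing Y*_{l m}(θ₁,φ₁)·Y_{l m}(θ₂,φ₂) over m ∈ [−6, 6]; prefactor 4π/(2·6+1) = 0.966644:
  m=-6: 0.00254 + 0.00021j × 0.15704 + 0.22146j = 0.00035 + 0.00060j  (running Σ = 0.00035 + 0.00060j)
  m=-5: -0.00843 - 0.01728j × 0.11602 - 0.41696j = -0.00818 + 0.00151j  (running Σ = -0.00783 + 0.00211j)
  m=-4: -0.04785 + 0.07315j × -0.20545 + 0.08959j = 0.00328 - 0.01932j  (running Σ = -0.00456 - 0.01721j)
  m=-3: 0.26141 + 0.01092j × -0.19542 - 0.10099j = -0.04998 - 0.02853j  (running Σ = -0.05454 - 0.04574j)
  m=-2: -0.23315 - 0.43109j × 0.06244 + 0.29939j = 0.11451 - 0.09672j  (running Σ = 0.05997 - 0.14246j)
  m=-1: -0.21860 + 0.36675j × -0.07549 + 0.09285j = -0.01755 - 0.04798j  (running Σ = 0.04242 - 0.19044j)
  m=0: -0.19129 + 0.00000j × 0.31546 + 0.00000j = -0.06034 + 0.00000j  (running Σ = -0.01792 - 0.19044j)
  m=1: 0.21860 + 0.36675j × 0.07549 + 0.09285j = -0.01755 + 0.04798j  (running Σ = -0.03548 - 0.14246j)
  m=2: -0.23315 + 0.43109j × 0.06244 - 0.29939j = 0.11451 + 0.09672j  (running Σ = 0.07903 - 0.04574j)
  m=3: -0.26141 + 0.01092j × 0.19542 - 0.10099j = -0.04998 + 0.02853j  (running Σ = 0.02905 - 0.01721j)
  m=4: -0.04785 - 0.07315j × -0.20545 - 0.08959j = 0.00328 + 0.01932j  (running Σ = 0.03233 + 0.00211j)
  m=5: 0.00843 - 0.01728j × -0.11602 - 0.41696j = -0.00818 - 0.00151j  (running Σ = 0.02414 + 0.00060j)
  m=6: 0.00254 - 0.00021j × 0.15704 - 0.22146j = 0.00035 - 0.00060j  (running Σ = 0.02450 - 0.00000j)
Σ over m = 0.02450 - 0.00000j; ×(4π/13) → 0.02368 - 0.00000j. Real part: 0.023678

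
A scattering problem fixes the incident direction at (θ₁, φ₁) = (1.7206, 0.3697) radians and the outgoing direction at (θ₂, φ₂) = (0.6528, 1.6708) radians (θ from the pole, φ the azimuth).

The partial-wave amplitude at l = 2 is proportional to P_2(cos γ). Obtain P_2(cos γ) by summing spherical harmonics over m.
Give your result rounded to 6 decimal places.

-0.497421

Addition theorem: P_2(cos γ) = (4π/5) Σ_m Y*_{lm}(Ω₁) Y_{lm}(Ω₂), m = −2…2:
  term(m=-2) = -0.046182-0.027645i   from Y*(Ω₁)=+0.279050+0.254491i, Y(Ω₂)=-0.139675+0.028315i
  term(m=-1) = -0.011323+0.040962i   from Y*(Ω₁)=-0.106304-0.041195i, Y(Ω₂)=-0.037216-0.370908i
  term(m=+0) = -0.082906-0.000000i   from Y*(Ω₁)=-0.294317-0.000000i, Y(Ω₂)=+0.281691+0.000000i
  term(m=+1) = -0.011323-0.040962i   from Y*(Ω₁)=+0.106304-0.041195i, Y(Ω₂)=+0.037216-0.370908i
  term(m=+2) = -0.046182+0.027645i   from Y*(Ω₁)=+0.279050-0.254491i, Y(Ω₂)=-0.139675-0.028315i
Σ over m = -0.197917+0.000000i; ×(4π/5) → -0.497421+0.000000i. Real part: -0.497421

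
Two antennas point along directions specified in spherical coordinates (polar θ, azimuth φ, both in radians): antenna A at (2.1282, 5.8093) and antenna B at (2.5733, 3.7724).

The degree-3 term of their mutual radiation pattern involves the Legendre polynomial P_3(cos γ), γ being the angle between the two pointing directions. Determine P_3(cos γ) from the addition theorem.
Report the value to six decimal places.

Summing Y*_{l m}(θ₁,φ₁)·Y_{l m}(θ₂,φ₂) over m ∈ [−3, 3]; prefactor 4π/(2·3+1) = 1.795196:
  m=-3: Y*=+0.037889-0.252161i  Y=+0.020560+0.061706i  product +0.016339-0.002846i
  m=-2: Y*=-0.227176+0.316187i  Y=-0.075915+0.237662i  product -0.057900-0.077995i
  m=-1: Y*=+0.097401-0.049954i  Y=-0.358418+0.261771i  product -0.021834+0.043401i
  m=+0: Y*=+0.316020-0.000000i  Y=-0.173533+0.000000i  product -0.054840+0.000000i
  m=+1: Y*=-0.097401-0.049954i  Y=+0.358418+0.261771i  product -0.021834-0.043401i
  m=+2: Y*=-0.227176-0.316187i  Y=-0.075915-0.237662i  product -0.057900+0.077995i
  m=+3: Y*=-0.037889-0.252161i  Y=-0.020560+0.061706i  product +0.016339+0.002846i
Accumulated sum -0.181630+0.000000i; after 4π/(2l+1) scaling, -0.326061+0.000000i ⇒ P_3 = -0.326061

-0.326061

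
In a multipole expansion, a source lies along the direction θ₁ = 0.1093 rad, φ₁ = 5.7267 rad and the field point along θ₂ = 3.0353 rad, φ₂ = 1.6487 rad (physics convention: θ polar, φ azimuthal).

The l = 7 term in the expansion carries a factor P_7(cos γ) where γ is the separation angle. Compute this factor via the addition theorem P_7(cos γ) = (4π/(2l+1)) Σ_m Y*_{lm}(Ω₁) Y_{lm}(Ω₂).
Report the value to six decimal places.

Term-by-term m-sum for l=7 (normalisation 4π/15 = 0.837758):
  term(m=-7) = -0.00000 - 0.00000j   from Y*(Ω₁)=-0.00000 + 0.00000j, Y(Ω₂)=0.00000 + 0.00000j
  term(m=-6) = -0.00000 + 0.00000j   from Y*(Ω₁)=-0.00000 + 0.00000j, Y(Ω₂)=0.00000 - 0.00000j
  term(m=-5) = 0.00000 + 0.00000j   from Y*(Ω₁)=-0.00006 - 0.00002j, Y(Ω₂)=-0.00002 - 0.00005j
  term(m=-4) = 0.00000 + 0.00000j   from Y*(Ω₁)=-0.00062 - 0.00081j, Y(Ω₂)=-0.00087 + 0.00028j
  term(m=-3) = 0.00011 - 0.00004j   from Y*(Ω₁)=-0.00109 - 0.01106j, Y(Ω₂)=0.00237 + 0.00997j
  term(m=-2) = 0.00204 - 0.00654j   from Y*(Ω₁)=0.03757 - 0.07624j, Y(Ω₂)=0.07964 - 0.01251j
  term(m=-1) = -0.09776 - 0.13285j   from Y*(Ω₁)=0.34889 - 0.21703j, Y(Ω₂)=-0.03124 - 0.40021j
  term(m=+0) = -0.84970 + 0.00000j   from Y*(Ω₁)=0.91723 + 0.00000j, Y(Ω₂)=-0.92637 + 0.00000j
  term(m=+1) = -0.09776 + 0.13285j   from Y*(Ω₁)=-0.34889 - 0.21703j, Y(Ω₂)=0.03124 - 0.40021j
  term(m=+2) = 0.00204 + 0.00654j   from Y*(Ω₁)=0.03757 + 0.07624j, Y(Ω₂)=0.07964 + 0.01251j
  term(m=+3) = 0.00011 + 0.00004j   from Y*(Ω₁)=0.00109 - 0.01106j, Y(Ω₂)=-0.00237 + 0.00997j
  term(m=+4) = 0.00000 - 0.00000j   from Y*(Ω₁)=-0.00062 + 0.00081j, Y(Ω₂)=-0.00087 - 0.00028j
  term(m=+5) = 0.00000 - 0.00000j   from Y*(Ω₁)=0.00006 - 0.00002j, Y(Ω₂)=0.00002 - 0.00005j
  term(m=+6) = -0.00000 - 0.00000j   from Y*(Ω₁)=-0.00000 - 0.00000j, Y(Ω₂)=0.00000 + 0.00000j
  term(m=+7) = -0.00000 + 0.00000j   from Y*(Ω₁)=0.00000 + 0.00000j, Y(Ω₂)=-0.00000 + 0.00000j
Accumulated sum -1.04092 - 0.00000j; after 4π/(2l+1) scaling, -0.87204 - 0.00000j ⇒ P_7 = -0.872040

-0.872040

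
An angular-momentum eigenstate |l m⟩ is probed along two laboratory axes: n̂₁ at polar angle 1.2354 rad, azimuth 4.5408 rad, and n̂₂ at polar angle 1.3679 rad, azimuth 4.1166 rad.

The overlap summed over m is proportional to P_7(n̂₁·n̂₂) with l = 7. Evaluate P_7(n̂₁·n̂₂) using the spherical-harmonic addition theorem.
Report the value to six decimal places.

-0.330947

Expand P_7 via completeness: Σ_{m} conj(Y_{7,m}) at Ω₁ times Y_{7,m} at Ω₂ —
  m=-7: Y*=0.31213 + 0.12095j  Y=-0.37055 + 0.22306j  product -0.14264 + 0.02481j
  m=-6: Y*=-0.22493 + 0.37417j  Y=0.30218 + 0.13974j  product -0.12026 + 0.08164j
  m=-5: Y*=-0.08510 - 0.07357j  Y=0.02529 + 0.15412j  product 0.00919 - 0.01498j
  m=-4: Y*=-0.23645 + 0.19371j  Y=0.24426 - 0.23143j  product -0.01293 + 0.10204j
  m=-3: Y*=-0.11336 - 0.20041j  Y=0.05644 + 0.01242j  product -0.00391 - 0.01272j
  m=-2: Y*=-0.20589 + 0.07357j  Y=-0.12059 - 0.30260j  product 0.04709 + 0.05343j
  m=-1: Y*=-0.04491 - 0.25918j  Y=0.01073 - 0.01583j  product -0.00459 - 0.00207j
  m=+0: Y*=-0.19019 + 0.00000j  Y=-0.32092 + 0.00000j  product 0.06104 + 0.00000j
  m=+1: Y*=0.04491 - 0.25918j  Y=-0.01073 - 0.01583j  product -0.00459 + 0.00207j
  m=+2: Y*=-0.20589 - 0.07357j  Y=-0.12059 + 0.30260j  product 0.04709 - 0.05343j
  m=+3: Y*=0.11336 - 0.20041j  Y=-0.05644 + 0.01242j  product -0.00391 + 0.01272j
  m=+4: Y*=-0.23645 - 0.19371j  Y=0.24426 + 0.23143j  product -0.01293 - 0.10204j
  m=+5: Y*=0.08510 - 0.07357j  Y=-0.02529 + 0.15412j  product 0.00919 + 0.01498j
  m=+6: Y*=-0.22493 - 0.37417j  Y=0.30218 - 0.13974j  product -0.12026 - 0.08164j
  m=+7: Y*=-0.31213 + 0.12095j  Y=0.37055 + 0.22306j  product -0.14264 - 0.02481j
Σ over m = -0.39504 + 0.00000j; ×(4π/15) → -0.33095 + 0.00000j. Real part: -0.330947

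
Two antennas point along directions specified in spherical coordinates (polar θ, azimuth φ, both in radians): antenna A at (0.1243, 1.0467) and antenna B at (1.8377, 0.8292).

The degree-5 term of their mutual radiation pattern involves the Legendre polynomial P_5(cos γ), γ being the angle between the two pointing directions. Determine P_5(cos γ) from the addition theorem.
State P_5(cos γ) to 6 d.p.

-0.245622

Summing Y*_{l m}(θ₁,φ₁)·Y_{l m}(θ₂,φ₂) over m ∈ [−5, 5]; prefactor 4π/(2·5+1) = 1.142397:
  term(m=-5) = 0.00000 + 0.00000j   from Y*(Ω₁)=0.00001 - 0.00001j, Y(Ω₂)=-0.20797 + 0.32706j
  term(m=-4) = -0.00007 - 0.00009j   from Y*(Ω₁)=-0.00017 - 0.00030j, Y(Ω₂)=0.32999 - 0.05842j
  term(m=-3) = -0.00048 - 0.00037j   from Y*(Ω₁)=-0.00518 + 0.00001j, Y(Ω₂)=0.09215 + 0.07063j
  term(m=-2) = 0.01507 + 0.00700j   from Y*(Ω₁)=-0.02521 + 0.04377j, Y(Ω₂)=-0.02879 - 0.32784j
  term(m=-1) = 0.01159 + 0.00256j   from Y*(Ω₁)=0.15052 + 0.26040j, Y(Ω₂)=0.02666 - 0.02910j
  term(m=+0) = -0.26724 + 0.00000j   from Y*(Ω₁)=0.83022 + 0.00000j, Y(Ω₂)=-0.32189 + 0.00000j
  term(m=+1) = 0.01159 - 0.00256j   from Y*(Ω₁)=-0.15052 + 0.26040j, Y(Ω₂)=-0.02666 - 0.02910j
  term(m=+2) = 0.01507 - 0.00700j   from Y*(Ω₁)=-0.02521 - 0.04377j, Y(Ω₂)=-0.02879 + 0.32784j
  term(m=+3) = -0.00048 + 0.00037j   from Y*(Ω₁)=0.00518 + 0.00001j, Y(Ω₂)=-0.09215 + 0.07063j
  term(m=+4) = -0.00007 + 0.00009j   from Y*(Ω₁)=-0.00017 + 0.00030j, Y(Ω₂)=0.32999 + 0.05842j
  term(m=+5) = 0.00000 - 0.00000j   from Y*(Ω₁)=-0.00001 - 0.00001j, Y(Ω₂)=0.20797 + 0.32706j
Accumulated sum -0.21501 - 0.00000j; after 4π/(2l+1) scaling, -0.24562 - 0.00000j ⇒ P_5 = -0.245622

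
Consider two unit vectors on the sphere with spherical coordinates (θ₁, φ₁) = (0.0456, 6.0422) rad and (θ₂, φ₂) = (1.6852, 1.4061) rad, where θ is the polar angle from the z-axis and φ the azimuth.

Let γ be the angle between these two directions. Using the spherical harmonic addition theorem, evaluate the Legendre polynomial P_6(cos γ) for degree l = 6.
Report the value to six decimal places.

-0.225629

Addition theorem: P_6(cos γ) = (4π/13) Σ_m Y*_{lm}(Ω₁) Y_{lm}(Ω₂), m = −6…6:
  term(m=-6) = -0.000000+0.000000i   from Y*(Ω₁)=+0.000000-0.000000i, Y(Ω₂)=-0.255543-0.387822i
  term(m=-5) = +0.000000+0.000000i   from Y*(Ω₁)=+0.000000-0.000000i, Y(Ω₂)=-0.135605+0.125650i
  term(m=-4) = -0.000004+0.000001i   from Y*(Ω₁)=+0.000009-0.000013i, Y(Ω₂)=-0.235422-0.182255i
  term(m=-3) = +0.000023+0.000100i   from Y*(Ω₁)=+0.000369-0.000325i, Y(Ω₂)=-0.098772+0.183370i
  term(m=-2) = -0.002636+0.000405i   from Y*(Ω₁)=+0.009535-0.004988i, Y(Ω₂)=-0.234528-0.080172i
  term(m=-1) = +0.002443+0.031963i   from Y*(Ω₁)=+0.144383-0.035484i, Y(Ω₂)=-0.035349+0.212686i
  term(m=+0) = -0.233067+0.000000i   from Y*(Ω₁)=+0.995019-0.000000i, Y(Ω₂)=-0.234234+0.000000i
  term(m=+1) = +0.002443-0.031963i   from Y*(Ω₁)=-0.144383-0.035484i, Y(Ω₂)=+0.035349+0.212686i
  term(m=+2) = -0.002636-0.000405i   from Y*(Ω₁)=+0.009535+0.004988i, Y(Ω₂)=-0.234528+0.080172i
  term(m=+3) = +0.000023-0.000100i   from Y*(Ω₁)=-0.000369-0.000325i, Y(Ω₂)=+0.098772+0.183370i
  term(m=+4) = -0.000004-0.000001i   from Y*(Ω₁)=+0.000009+0.000013i, Y(Ω₂)=-0.235422+0.182255i
  term(m=+5) = +0.000000-0.000000i   from Y*(Ω₁)=-0.000000-0.000000i, Y(Ω₂)=+0.135605+0.125650i
  term(m=+6) = -0.000000-0.000000i   from Y*(Ω₁)=+0.000000+0.000000i, Y(Ω₂)=-0.255543+0.387822i
Total Σ_m = -0.233415+0.000000i. Multiply by 0.966644: -0.225629+0.000000i. P_6(cos γ) = -0.225629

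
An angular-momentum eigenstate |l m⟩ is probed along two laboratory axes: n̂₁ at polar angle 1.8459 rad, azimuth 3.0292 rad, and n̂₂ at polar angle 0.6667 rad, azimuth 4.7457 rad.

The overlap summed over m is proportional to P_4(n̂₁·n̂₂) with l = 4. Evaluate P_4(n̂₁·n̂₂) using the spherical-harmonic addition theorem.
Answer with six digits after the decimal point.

Expand P_4 via completeness: Σ_{m} conj(Y_{4,m}) at Ω₁ times Y_{4,m} at Ω₂ —
  [-4]  conj(Y_{4,-4})(Ω₁) = 0.34191 - 0.16498j ; Y_{4,-4}(Ω₂) = 0.06414 - 0.00860j ; Δ = 0.02051 - 0.01352j
  [-3]  conj(Y_{4,-3})(Ω₁) = 0.28601 - 0.10027j ; Y_{4,-3}(Ω₂) = -0.02321 - 0.23146j ; Δ = -0.02984 - 0.06387j
  [-2]  conj(Y_{4,-2})(Ω₁) = -0.14602 + 0.03339j ; Y_{4,-2}(Ω₂) = -0.42417 + 0.02830j ; Δ = 0.06099 - 0.01829j
  [-1]  conj(Y_{4,-1})(Ω₁) = -0.30522 + 0.03445j ; Y_{4,-1}(Ω₂) = 0.01013 + 0.30403j ; Δ = -0.01357 - 0.09244j
  [+0]  conj(Y_{4,0})(Ω₁) = 0.10333 + 0.00000j ; Y_{4,0}(Ω₂) = -0.23042 + 0.00000j ; Δ = -0.02381 + 0.00000j
  [+1]  conj(Y_{4,1})(Ω₁) = 0.30522 + 0.03445j ; Y_{4,1}(Ω₂) = -0.01013 + 0.30403j ; Δ = -0.01357 + 0.09244j
  [+2]  conj(Y_{4,2})(Ω₁) = -0.14602 - 0.03339j ; Y_{4,2}(Ω₂) = -0.42417 - 0.02830j ; Δ = 0.06099 + 0.01829j
  [+3]  conj(Y_{4,3})(Ω₁) = -0.28601 - 0.10027j ; Y_{4,3}(Ω₂) = 0.02321 - 0.23146j ; Δ = -0.02984 + 0.06387j
  [+4]  conj(Y_{4,4})(Ω₁) = 0.34191 + 0.16498j ; Y_{4,4}(Ω₂) = 0.06414 + 0.00860j ; Δ = 0.02051 + 0.01352j
Accumulated sum 0.05238 - 0.00000j; after 4π/(2l+1) scaling, 0.07314 - 0.00000j ⇒ P_4 = 0.073140

0.073140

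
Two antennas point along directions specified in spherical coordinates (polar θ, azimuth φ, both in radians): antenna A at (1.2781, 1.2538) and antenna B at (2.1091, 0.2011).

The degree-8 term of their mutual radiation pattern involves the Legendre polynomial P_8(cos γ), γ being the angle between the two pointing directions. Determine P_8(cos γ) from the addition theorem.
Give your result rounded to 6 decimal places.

-0.170932

Summing Y*_{l m}(θ₁,φ₁)·Y_{l m}(θ₂,φ₂) over m ∈ [−8, 8]; prefactor 4π/(2·8+1) = 0.739198:
  m=-8: -0.299308-0.207247i × -0.005783-0.152090i = -0.029789+0.046720i  (running Σ = -0.029789+0.046720i)
  m=-7: -0.349833+0.264940i × -0.059028+0.358705i = -0.074385-0.141126i  (running Σ = -0.104175-0.094406i)
  m=-6: +0.023461+0.068230i × +0.158044-0.414594i = +0.031996+0.001057i  (running Σ = -0.072179-0.093349i)
  m=-5: -0.330590+0.004690i × -0.098209+0.154817i = +0.031741-0.051642i  (running Σ = -0.040438-0.144991i)
  m=-4: -0.060539+0.193774i × -0.171264+0.177899i = -0.024104-0.043956i  (running Σ = -0.064543-0.188947i)
  m=-3: -0.199110-0.142088i × +0.265955-0.183241i = -0.078991-0.001304i  (running Σ = -0.143533-0.190251i)
  m=-2: -0.199809+0.146909i × +0.085594-0.036411i = -0.011753+0.019850i  (running Σ = -0.155287-0.170401i)
  m=-1: -0.062900-0.191733i × -0.333306+0.067946i = +0.033992+0.059632i  (running Σ = -0.121294-0.110769i)
  m=0: -0.258868-0.000000i × -0.043839+0.000000i = +0.011349+0.000000i  (running Σ = -0.109946-0.110769i)
  m=1: +0.062900-0.191733i × +0.333306+0.067946i = +0.033992-0.059632i  (running Σ = -0.075953-0.170401i)
  m=2: -0.199809-0.146909i × +0.085594+0.036411i = -0.011753-0.019850i  (running Σ = -0.087706-0.190251i)
  m=3: +0.199110-0.142088i × -0.265955-0.183241i = -0.078991+0.001304i  (running Σ = -0.166697-0.188947i)
  m=4: -0.060539-0.193774i × -0.171264-0.177899i = -0.024104+0.043956i  (running Σ = -0.190801-0.144991i)
  m=5: +0.330590+0.004690i × +0.098209+0.154817i = +0.031741+0.051642i  (running Σ = -0.159061-0.093349i)
  m=6: +0.023461-0.068230i × +0.158044+0.414594i = +0.031996-0.001057i  (running Σ = -0.127065-0.094406i)
  m=7: +0.349833+0.264940i × +0.059028+0.358705i = -0.074385+0.141126i  (running Σ = -0.201450+0.046720i)
  m=8: -0.299308+0.207247i × -0.005783+0.152090i = -0.029789-0.046720i  (running Σ = -0.231240+0.000000i)
Accumulated sum -0.231240+0.000000i; after 4π/(2l+1) scaling, -0.170932+0.000000i ⇒ P_8 = -0.170932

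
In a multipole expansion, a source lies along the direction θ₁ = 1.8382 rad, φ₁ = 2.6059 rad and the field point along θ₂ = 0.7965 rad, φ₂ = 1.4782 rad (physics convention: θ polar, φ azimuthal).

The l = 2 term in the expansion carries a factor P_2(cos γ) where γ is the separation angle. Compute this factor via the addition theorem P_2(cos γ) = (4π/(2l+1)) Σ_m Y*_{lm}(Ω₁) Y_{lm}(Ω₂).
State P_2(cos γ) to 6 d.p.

Expand P_2 via completeness: Σ_{m} conj(Y_{2,m}) at Ω₁ times Y_{2,m} at Ω₂ —
  [-2]  conj(Y_{2,-2})(Ω₁) = +0.172075-0.315422i ; Y_{2,-2}(Ω₂) = -0.194049-0.036353i ; Δ = -0.044858+0.054952i
  [-1]  conj(Y_{2,-1})(Ω₁) = +0.169295-0.100492i ; Y_{2,-1}(Ω₂) = +0.035708-0.384525i ; Δ = -0.032596-0.068687i
  [+0]  conj(Y_{2,0})(Ω₁) = -0.249333-0.000000i ; Y_{2,0}(Ω₂) = +0.147192+0.000000i ; Δ = -0.036700-0.000000i
  [+1]  conj(Y_{2,1})(Ω₁) = -0.169295-0.100492i ; Y_{2,1}(Ω₂) = -0.035708-0.384525i ; Δ = -0.032596+0.068687i
  [+2]  conj(Y_{2,2})(Ω₁) = +0.172075+0.315422i ; Y_{2,2}(Ω₂) = -0.194049+0.036353i ; Δ = -0.044858-0.054952i
Total Σ_m = -0.191608+0.000000i. Multiply by 2.513274: -0.481563+0.000000i. P_2(cos γ) = -0.481563

-0.481563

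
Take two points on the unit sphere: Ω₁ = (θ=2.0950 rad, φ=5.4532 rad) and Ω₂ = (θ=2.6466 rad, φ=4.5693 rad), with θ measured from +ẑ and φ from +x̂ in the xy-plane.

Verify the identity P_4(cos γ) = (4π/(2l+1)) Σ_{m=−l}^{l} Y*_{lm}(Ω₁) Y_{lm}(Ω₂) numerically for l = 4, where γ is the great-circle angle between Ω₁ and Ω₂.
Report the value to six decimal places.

-0.411122

Term-by-term m-sum for l=4 (normalisation 4π/9 = 1.396263):
  m=-4: (-0.244634, 0.044099) × (0.018942, 0.012204) = (-0.005172, -0.002150)  (running Σ = (-0.005172, -0.002150))
  m=-3: (0.323198, 0.246533) × (-0.049138, 0.107350) = (-0.042347, 0.022581)  (running Σ = (-0.047518, 0.020431))
  m=-2: (-0.016828, -0.188207) × (-0.320107, -0.094193) = (-0.012341, 0.061831)  (running Σ = (-0.059860, 0.082262))
  m=-1: (0.172429, -0.188534) × (0.068257, -0.473765) = (-0.077551, -0.094559)  (running Σ = (-0.137411, -0.012297))
  m=0: (-0.245321, -0.000000) × (0.079990, 0.000000) = (-0.019623, -0.000000)  (running Σ = (-0.157034, -0.012297))
  m=1: (-0.172429, -0.188534) × (-0.068257, -0.473765) = (-0.077551, 0.094559)  (running Σ = (-0.234585, 0.082262))
  m=2: (-0.016828, 0.188207) × (-0.320107, 0.094193) = (-0.012341, -0.061831)  (running Σ = (-0.246926, 0.020431))
  m=3: (-0.323198, 0.246533) × (0.049138, 0.107350) = (-0.042347, -0.022581)  (running Σ = (-0.289273, -0.002150))
  m=4: (-0.244634, -0.044099) × (0.018942, -0.012204) = (-0.005172, 0.002150)  (running Σ = (-0.294445, 0.000000))
Accumulated sum (-0.294445, 0.000000); after 4π/(2l+1) scaling, (-0.411122, 0.000000) ⇒ P_4 = -0.411122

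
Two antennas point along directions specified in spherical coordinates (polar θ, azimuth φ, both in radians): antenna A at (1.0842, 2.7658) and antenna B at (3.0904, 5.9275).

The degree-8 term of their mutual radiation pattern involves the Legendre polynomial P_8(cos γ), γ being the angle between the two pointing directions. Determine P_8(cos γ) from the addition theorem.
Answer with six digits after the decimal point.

Term-by-term m-sum for l=8 (normalisation 4π/17 = 0.739198):
  m=-8: (-0.190338, -0.025902) × (-0.000000, 0.000000) = (0.000000, -0.000000)  (running Σ = (0.000000, -0.000000))
  m=-7: (0.354551, 0.198808) × (0.000000, -0.000000) = (0.000000, -0.000000)  (running Σ = (0.000000, -0.000000))
  m=-6: (-0.258666, -0.317292) × (-0.000000, 0.000000) = (0.000000, -0.000000)  (running Σ = (0.000000, -0.000000))
  m=-5: (0.017428, 0.054752) × (0.000001, -0.000003) = (0.000000, -0.000000)  (running Σ = (0.000000, -0.000000))
  m=-4: (-0.022013, 0.325009) × (0.000014, 0.000091) = (-0.000030, 0.000002)  (running Σ = (-0.000030, 0.000002))
  m=-3: (0.099309, -0.209088) × (-0.000895, -0.001624) = (-0.000428, 0.000026)  (running Σ = (-0.000458, 0.000028))
  m=-2: (0.160847, -0.150321) × (0.020178, 0.017391) = (0.005860, -0.000236)  (running Σ = (0.005402, -0.000208))
  m=-1: (-0.260875, 0.102926) × (-0.231315, -0.085930) = (0.069189, -0.001391)  (running Σ = (0.074590, -0.001599))
  m=0: (-0.182106, -0.000000) × (1.108878, 0.000000) = (-0.201933, -0.000000)  (running Σ = (-0.127343, -0.001599))
  m=1: (0.260875, 0.102926) × (0.231315, -0.085930) = (0.069189, 0.001391)  (running Σ = (-0.058155, -0.000208))
  m=2: (0.160847, 0.150321) × (0.020178, -0.017391) = (0.005860, 0.000236)  (running Σ = (-0.052295, 0.000028))
  m=3: (-0.099309, -0.209088) × (0.000895, -0.001624) = (-0.000428, -0.000026)  (running Σ = (-0.052723, 0.000002))
  m=4: (-0.022013, -0.325009) × (0.000014, -0.000091) = (-0.000030, -0.000002)  (running Σ = (-0.052753, -0.000000))
  m=5: (-0.017428, 0.054752) × (-0.000001, -0.000003) = (0.000000, 0.000000)  (running Σ = (-0.052753, -0.000000))
  m=6: (-0.258666, 0.317292) × (-0.000000, -0.000000) = (0.000000, 0.000000)  (running Σ = (-0.052753, -0.000000))
  m=7: (-0.354551, 0.198808) × (-0.000000, -0.000000) = (0.000000, 0.000000)  (running Σ = (-0.052753, -0.000000))
  m=8: (-0.190338, 0.025902) × (-0.000000, -0.000000) = (0.000000, 0.000000)  (running Σ = (-0.052753, -0.000000))
Total Σ_m = (-0.052753, -0.000000). Multiply by 0.739198: (-0.038995, -0.000000). P_8(cos γ) = -0.038995

-0.038995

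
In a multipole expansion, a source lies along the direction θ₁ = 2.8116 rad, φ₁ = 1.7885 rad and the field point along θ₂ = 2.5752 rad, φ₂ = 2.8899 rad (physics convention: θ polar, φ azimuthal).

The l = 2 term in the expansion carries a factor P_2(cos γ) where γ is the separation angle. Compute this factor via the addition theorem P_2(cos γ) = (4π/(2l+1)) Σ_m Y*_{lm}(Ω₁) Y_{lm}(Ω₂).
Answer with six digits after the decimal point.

Summing Y*_{l m}(θ₁,φ₁)·Y_{l m}(θ₂,φ₂) over m ∈ [−2, 2]; prefactor 4π/(2·2+1) = 2.513274:
  term(m=-2) = (-0.002665, -0.003640)   from Y*(Ω₁)=(-0.036774, -0.017107), Y(Ω₂)=(0.097424, 0.053652)
  term(m=-1) = (0.037474, -0.073884)   from Y*(Ω₁)=(0.051152, -0.231237), Y(Ω₂)=(0.338787, 0.087118)
  term(m=+0) = (0.190440, 0.000000)   from Y*(Ω₁)=(0.531435, -0.000000), Y(Ω₂)=(0.358351, 0.000000)
  term(m=+1) = (0.037474, 0.073884)   from Y*(Ω₁)=(-0.051152, -0.231237), Y(Ω₂)=(-0.338787, 0.087118)
  term(m=+2) = (-0.002665, 0.003640)   from Y*(Ω₁)=(-0.036774, 0.017107), Y(Ω₂)=(0.097424, -0.053652)
Total Σ_m = (0.260059, 0.000000). Multiply by 2.513274: (0.653600, 0.000000). P_2(cos γ) = 0.653600

0.653600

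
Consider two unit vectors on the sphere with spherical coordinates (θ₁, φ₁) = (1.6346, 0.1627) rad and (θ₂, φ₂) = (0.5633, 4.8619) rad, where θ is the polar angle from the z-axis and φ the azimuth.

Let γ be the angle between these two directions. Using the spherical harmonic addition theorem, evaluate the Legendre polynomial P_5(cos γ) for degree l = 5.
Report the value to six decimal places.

Summing Y*_{l m}(θ₁,φ₁)·Y_{l m}(θ₂,φ₂) over m ∈ [−5, 5]; prefactor 4π/(2·5+1) = 1.142397:
  [-5]  conj(Y_{5,-5})(Ω₁) = +0.315609+0.333865i ; Y_{5,-5}(Ω₂) = +0.013699+0.014777i ; Δ = -0.000610+0.009237i
  [-4]  conj(Y_{5,-4})(Ω₁) = -0.073850-0.056234i ; Y_{5,-4}(Ω₂) = +0.083380-0.056804i ; Δ = -0.009352-0.000494i
  [-3]  conj(Y_{5,-3})(Ω₁) = -0.292574-0.155342i ; Y_{5,-3}(Ω₂) = -0.124112-0.257898i ; Δ = -0.003750+0.094734i
  [-2]  conj(Y_{5,-2})(Ω₁) = +0.100729+0.033985i ; Y_{5,-2}(Ω₂) = -0.446903+0.137764i ; Δ = -0.049698-0.001311i
  [-1]  conj(Y_{5,-1})(Ω₁) = +0.297567+0.048846i ; Y_{5,-1}(Ω₂) = +0.043908+0.291485i ; Δ = -0.001172+0.088881i
  [+0]  conj(Y_{5,0})(Ω₁) = -0.109738-0.000000i ; Y_{5,0}(Ω₂) = -0.281368+0.000000i ; Δ = +0.030877+0.000000i
  [+1]  conj(Y_{5,1})(Ω₁) = -0.297567+0.048846i ; Y_{5,1}(Ω₂) = -0.043908+0.291485i ; Δ = -0.001172-0.088881i
  [+2]  conj(Y_{5,2})(Ω₁) = +0.100729-0.033985i ; Y_{5,2}(Ω₂) = -0.446903-0.137764i ; Δ = -0.049698+0.001311i
  [+3]  conj(Y_{5,3})(Ω₁) = +0.292574-0.155342i ; Y_{5,3}(Ω₂) = +0.124112-0.257898i ; Δ = -0.003750-0.094734i
  [+4]  conj(Y_{5,4})(Ω₁) = -0.073850+0.056234i ; Y_{5,4}(Ω₂) = +0.083380+0.056804i ; Δ = -0.009352+0.000494i
  [+5]  conj(Y_{5,5})(Ω₁) = -0.315609+0.333865i ; Y_{5,5}(Ω₂) = -0.013699+0.014777i ; Δ = -0.000610-0.009237i
Total Σ_m = -0.098288-0.000000i. Multiply by 1.142397: -0.112284-0.000000i. P_5(cos γ) = -0.112284

-0.112284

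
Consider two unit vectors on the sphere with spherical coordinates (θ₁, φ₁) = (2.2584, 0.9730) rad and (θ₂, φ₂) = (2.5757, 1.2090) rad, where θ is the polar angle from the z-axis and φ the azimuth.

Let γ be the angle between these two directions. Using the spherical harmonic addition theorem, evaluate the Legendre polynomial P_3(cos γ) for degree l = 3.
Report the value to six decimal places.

Expand P_3 via completeness: Σ_{m} conj(Y_{3,m}) at Ω₁ times Y_{3,m} at Ω₂ —
  m=-3: Y*=-0.18779 + 0.04250j  Y=-0.05688 + 0.03000j  product 0.00941 - 0.00805j
  m=-2: Y*=0.14195 - 0.36040j  Y=0.18586 + 0.16419j  product 0.08556 - 0.04368j
  m=-1: Y*=0.14255 + 0.20935j  Y=0.15717 - 0.41530j  product 0.10935 - 0.02630j
  m=+0: Y*=0.23350 + 0.00000j  Y=-0.17722 + 0.00000j  product -0.04138 + 0.00000j
  m=+1: Y*=-0.14255 + 0.20935j  Y=-0.15717 - 0.41530j  product 0.10935 + 0.02630j
  m=+2: Y*=0.14195 + 0.36040j  Y=0.18586 - 0.16419j  product 0.08556 + 0.04368j
  m=+3: Y*=0.18779 + 0.04250j  Y=0.05688 + 0.03000j  product 0.00941 + 0.00805j
Accumulated sum 0.36725 + 0.00000j; after 4π/(2l+1) scaling, 0.65928 + 0.00000j ⇒ P_3 = 0.659277

0.659277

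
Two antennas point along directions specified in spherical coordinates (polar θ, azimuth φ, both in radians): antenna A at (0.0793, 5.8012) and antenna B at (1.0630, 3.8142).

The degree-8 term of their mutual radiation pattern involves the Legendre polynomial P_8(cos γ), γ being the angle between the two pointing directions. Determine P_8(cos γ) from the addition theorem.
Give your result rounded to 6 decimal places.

Summing Y*_{l m}(θ₁,φ₁)·Y_{l m}(θ₂,φ₂) over m ∈ [−8, 8]; prefactor 4π/(2·8+1) = 0.739198:
  term(m=-8) = -0.00000 - 0.00000j   from Y*(Ω₁)=-0.00000 + 0.00000j, Y(Ω₂)=0.10859 + 0.13749j
  term(m=-7) = 0.00000 + 0.00000j   from Y*(Ω₁)=-0.00000 + 0.00000j, Y(Ω₂)=0.00161 - 0.38997j
  term(m=-6) = 0.00000 - 0.00000j   from Y*(Ω₁)=-0.00000 - 0.00000j, Y(Ω₂)=-0.26725 + 0.33269j
  term(m=-5) = -0.00000 - 0.00000j   from Y*(Ω₁)=-0.00002 - 0.00002j, Y(Ω₂)=0.10742 - 0.02418j
  term(m=-4) = 0.00001 - 0.00016j   from Y*(Ω₁)=-0.00018 - 0.00049j, Y(Ω₂)=0.26867 + 0.13017j
  term(m=-3) = -0.00176 + 0.00059j   from Y*(Ω₁)=0.00084 - 0.00673j, Y(Ω₂)=-0.11848 - 0.24715j
  term(m=-2) = -0.00724 - 0.00796j   from Y*(Ω₁)=0.03567 - 0.05139j, Y(Ω₂)=0.03847 - 0.16765j
  term(m=-1) = -0.04663 + 0.10549j   from Y*(Ω₁)=0.32765 - 0.17141j, Y(Ω₂)=-0.24397 + 0.19432j
  term(m=+0) = -0.13321 + 0.00000j   from Y*(Ω₁)=1.03510 + 0.00000j, Y(Ω₂)=-0.12869 + 0.00000j
  term(m=+1) = -0.04663 - 0.10549j   from Y*(Ω₁)=-0.32765 - 0.17141j, Y(Ω₂)=0.24397 + 0.19432j
  term(m=+2) = -0.00724 + 0.00796j   from Y*(Ω₁)=0.03567 + 0.05139j, Y(Ω₂)=0.03847 + 0.16765j
  term(m=+3) = -0.00176 - 0.00059j   from Y*(Ω₁)=-0.00084 - 0.00673j, Y(Ω₂)=0.11848 - 0.24715j
  term(m=+4) = 0.00001 + 0.00016j   from Y*(Ω₁)=-0.00018 + 0.00049j, Y(Ω₂)=0.26867 - 0.13017j
  term(m=+5) = -0.00000 + 0.00000j   from Y*(Ω₁)=0.00002 - 0.00002j, Y(Ω₂)=-0.10742 - 0.02418j
  term(m=+6) = 0.00000 + 0.00000j   from Y*(Ω₁)=-0.00000 + 0.00000j, Y(Ω₂)=-0.26725 - 0.33269j
  term(m=+7) = 0.00000 - 0.00000j   from Y*(Ω₁)=0.00000 + 0.00000j, Y(Ω₂)=-0.00161 - 0.38997j
  term(m=+8) = -0.00000 + 0.00000j   from Y*(Ω₁)=-0.00000 - 0.00000j, Y(Ω₂)=0.10859 - 0.13749j
Accumulated sum -0.24446 + 0.00000j; after 4π/(2l+1) scaling, -0.18070 + 0.00000j ⇒ P_8 = -0.180701

-0.180701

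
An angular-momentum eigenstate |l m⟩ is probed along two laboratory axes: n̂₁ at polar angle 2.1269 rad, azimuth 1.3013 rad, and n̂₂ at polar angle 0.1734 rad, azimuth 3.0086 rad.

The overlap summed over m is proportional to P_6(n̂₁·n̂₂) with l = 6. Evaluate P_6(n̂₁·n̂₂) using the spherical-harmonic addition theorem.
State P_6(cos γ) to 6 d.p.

Term-by-term m-sum for l=6 (normalisation 4π/13 = 0.966644):
  term(m=-6) = (-0.000002, 0.000002)   from Y*(Ω₁)=(0.008371, 0.181127), Y(Ω₂)=(0.000009, 0.000009)
  term(m=-5) = (0.000062, 0.000076)   from Y*(Ω₁)=(-0.380699, -0.086458), Y(Ω₂)=(-0.000198, -0.000155)
  term(m=-4) = (0.001002, -0.000609)   from Y*(Ω₁)=(0.181389, -0.337780), Y(Ω₂)=(0.002635, 0.001551)
  term(m=-3) = (-0.000138, -0.000319)   from Y*(Ω₁)=(0.009940, 0.009492), Y(Ω₂)=(-0.023297, -0.009822)
  term(m=-2) = (0.046544, -0.013032)   from Y*(Ω₁)=(0.293045, -0.175259), Y(Ω₂)=(0.136575, 0.037208)
  term(m=-1) = (-0.009762, -0.071068)   from Y*(Ω₁)=(0.039208, 0.141947), Y(Ω₂)=(-0.482823, -0.064593)
  term(m=+0) = (0.219618, 0.000000)   from Y*(Ω₁)=(0.304979, -0.000000), Y(Ω₂)=(0.720107, 0.000000)
  term(m=+1) = (-0.009762, 0.071068)   from Y*(Ω₁)=(-0.039208, 0.141947), Y(Ω₂)=(0.482823, -0.064593)
  term(m=+2) = (0.046544, 0.013032)   from Y*(Ω₁)=(0.293045, 0.175259), Y(Ω₂)=(0.136575, -0.037208)
  term(m=+3) = (-0.000138, 0.000319)   from Y*(Ω₁)=(-0.009940, 0.009492), Y(Ω₂)=(0.023297, -0.009822)
  term(m=+4) = (0.001002, 0.000609)   from Y*(Ω₁)=(0.181389, 0.337780), Y(Ω₂)=(0.002635, -0.001551)
  term(m=+5) = (0.000062, -0.000076)   from Y*(Ω₁)=(0.380699, -0.086458), Y(Ω₂)=(0.000198, -0.000155)
  term(m=+6) = (-0.000002, -0.000002)   from Y*(Ω₁)=(0.008371, -0.181127), Y(Ω₂)=(0.000009, -0.000009)
Total Σ_m = (0.295030, -0.000000). Multiply by 0.966644: (0.285189, -0.000000). P_6(cos γ) = 0.285189

0.285189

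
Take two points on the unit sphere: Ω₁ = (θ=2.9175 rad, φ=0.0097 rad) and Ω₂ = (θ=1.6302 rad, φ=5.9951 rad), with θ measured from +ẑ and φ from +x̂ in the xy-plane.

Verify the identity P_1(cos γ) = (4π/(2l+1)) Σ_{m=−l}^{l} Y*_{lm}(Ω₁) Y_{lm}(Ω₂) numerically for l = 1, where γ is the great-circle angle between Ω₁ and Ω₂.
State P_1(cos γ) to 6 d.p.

0.269951

Summing Y*_{l m}(θ₁,φ₁)·Y_{l m}(θ₂,φ₂) over m ∈ [−1, 1]; prefactor 4π/(2·1+1) = 4.188790:
  term(m=-1) = +0.025314+0.007769i   from Y*(Ω₁)=+0.076773+0.000745i, Y(Ω₂)=+0.330672+0.097988i
  term(m=+0) = +0.013819+0.000000i   from Y*(Ω₁)=-0.476386-0.000000i, Y(Ω₂)=-0.029008+0.000000i
  term(m=+1) = +0.025314-0.007769i   from Y*(Ω₁)=-0.076773+0.000745i, Y(Ω₂)=-0.330672+0.097988i
Σ over m = +0.064446+0.000000i; ×(4π/3) → +0.269951+0.000000i. Real part: 0.269951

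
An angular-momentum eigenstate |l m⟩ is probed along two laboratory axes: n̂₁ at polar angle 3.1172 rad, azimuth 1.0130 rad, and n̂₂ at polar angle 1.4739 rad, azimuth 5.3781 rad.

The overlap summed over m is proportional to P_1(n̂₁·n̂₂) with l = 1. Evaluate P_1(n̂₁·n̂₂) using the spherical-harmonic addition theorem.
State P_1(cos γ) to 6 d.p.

Expand P_1 via completeness: Σ_{m} conj(Y_{1,m}) at Ω₁ times Y_{1,m} at Ω₂ —
  [-1]  conj(Y_{1,-1})(Ω₁) = +0.004460+0.007149i ; Y_{1,-1}(Ω₂) = +0.212383+0.270449i ; Δ = -0.000986+0.002725i
  [+0]  conj(Y_{1,0})(Ω₁) = -0.488457-0.000000i ; Y_{1,0}(Ω₂) = +0.047270+0.000000i ; Δ = -0.023089-0.000000i
  [+1]  conj(Y_{1,1})(Ω₁) = -0.004460+0.007149i ; Y_{1,1}(Ω₂) = -0.212383+0.270449i ; Δ = -0.000986-0.002725i
Total Σ_m = -0.025062+0.000000i. Multiply by 4.188790: -0.104978+0.000000i. P_1(cos γ) = -0.104978

-0.104978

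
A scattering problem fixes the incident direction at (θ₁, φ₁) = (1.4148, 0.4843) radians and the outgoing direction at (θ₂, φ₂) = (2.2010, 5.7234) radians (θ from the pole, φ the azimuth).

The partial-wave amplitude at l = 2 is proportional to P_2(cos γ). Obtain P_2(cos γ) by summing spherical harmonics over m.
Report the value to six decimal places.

-0.356185

Summing Y*_{l m}(θ₁,φ₁)·Y_{l m}(θ₂,φ₂) over m ∈ [−2, 2]; prefactor 4π/(2·2+1) = 2.513274:
  [-2]  conj(Y_{2,-2})(Ω₁) = (0.213525, 0.310642) ; Y_{2,-2}(Ω₂) = (0.109945, 0.226892) ; Δ = (-0.047006, 0.082601)
  [-1]  conj(Y_{2,-1})(Ω₁) = (0.104934, 0.055204) ; Y_{2,-1}(Ω₂) = (-0.311676, -0.195312) ; Δ = (-0.021923, -0.037701)
  [+0]  conj(Y_{2,0})(Ω₁) = (-0.292553, -0.000000) ; Y_{2,0}(Ω₂) = (0.013201, 0.000000) ; Δ = (-0.003862, -0.000000)
  [+1]  conj(Y_{2,1})(Ω₁) = (-0.104934, 0.055204) ; Y_{2,1}(Ω₂) = (0.311676, -0.195312) ; Δ = (-0.021923, 0.037701)
  [+2]  conj(Y_{2,2})(Ω₁) = (0.213525, -0.310642) ; Y_{2,2}(Ω₂) = (0.109945, -0.226892) ; Δ = (-0.047006, -0.082601)
Total Σ_m = (-0.141721, 0.000000). Multiply by 2.513274: (-0.356185, 0.000000). P_2(cos γ) = -0.356185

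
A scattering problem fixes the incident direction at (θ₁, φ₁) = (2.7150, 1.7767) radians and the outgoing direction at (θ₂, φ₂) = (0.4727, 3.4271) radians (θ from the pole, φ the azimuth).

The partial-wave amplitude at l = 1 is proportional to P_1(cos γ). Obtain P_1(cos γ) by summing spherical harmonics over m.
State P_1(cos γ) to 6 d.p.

Summing Y*_{l m}(θ₁,φ₁)·Y_{l m}(θ₂,φ₂) over m ∈ [−1, 1]; prefactor 4π/(2·1+1) = 4.188790:
  [-1]  conj(Y_{1,-1})(Ω₁) = -0.02923 + 0.13994j ; Y_{1,-1}(Ω₂) = -0.15093 + 0.04430j ; Δ = -0.00179 - 0.02242j
  [+0]  conj(Y_{1,0})(Ω₁) = -0.44481 + 0.00000j ; Y_{1,0}(Ω₂) = 0.43502 + 0.00000j ; Δ = -0.19350 + 0.00000j
  [+1]  conj(Y_{1,1})(Ω₁) = 0.02923 + 0.13994j ; Y_{1,1}(Ω₂) = 0.15093 + 0.04430j ; Δ = -0.00179 + 0.02242j
Accumulated sum -0.19708 + 0.00000j; after 4π/(2l+1) scaling, -0.82553 + 0.00000j ⇒ P_1 = -0.825531

-0.825531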